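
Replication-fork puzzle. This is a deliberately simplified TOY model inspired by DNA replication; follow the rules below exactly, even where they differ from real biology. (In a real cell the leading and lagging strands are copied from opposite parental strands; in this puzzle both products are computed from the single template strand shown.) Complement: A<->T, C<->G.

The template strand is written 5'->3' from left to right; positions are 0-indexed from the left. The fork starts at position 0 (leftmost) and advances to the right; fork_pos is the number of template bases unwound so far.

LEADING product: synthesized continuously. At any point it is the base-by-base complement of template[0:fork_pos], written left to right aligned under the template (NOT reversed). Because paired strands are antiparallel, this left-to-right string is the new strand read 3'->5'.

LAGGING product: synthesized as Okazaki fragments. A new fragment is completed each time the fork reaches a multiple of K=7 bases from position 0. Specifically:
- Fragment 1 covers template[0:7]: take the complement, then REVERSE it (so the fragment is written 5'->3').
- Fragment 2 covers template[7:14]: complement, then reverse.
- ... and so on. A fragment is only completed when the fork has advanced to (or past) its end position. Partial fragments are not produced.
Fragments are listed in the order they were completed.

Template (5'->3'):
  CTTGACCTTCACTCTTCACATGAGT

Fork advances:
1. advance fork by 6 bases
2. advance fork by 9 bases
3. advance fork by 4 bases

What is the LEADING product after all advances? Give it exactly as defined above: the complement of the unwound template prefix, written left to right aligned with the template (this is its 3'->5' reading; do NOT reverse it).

Step 1: advance 6 -> fork_pos = 0 + 6 = 6.
Step 2: advance 9 -> fork_pos = 6 + 9 = 15.
Step 3: advance 4 -> fork_pos = 15 + 4 = 19.
Unwound prefix: template[0:19] = CTTGACCTTCACTCTTCAC
Complement it base by base (A<->T, C<->G), keeping left-to-right order:
  [0:5] CTTGA -> GAACT
  [5:10] CCTTC -> GGAAG
  [10:15] ACTCT -> TGAGA
  [15:19] TCAC -> AGTG
Concatenate: GAACTGGAAGTGAGAAGTG (length 19; written aligned with the template, i.e. 3'->5').

Answer: GAACTGGAAGTGAGAAGTG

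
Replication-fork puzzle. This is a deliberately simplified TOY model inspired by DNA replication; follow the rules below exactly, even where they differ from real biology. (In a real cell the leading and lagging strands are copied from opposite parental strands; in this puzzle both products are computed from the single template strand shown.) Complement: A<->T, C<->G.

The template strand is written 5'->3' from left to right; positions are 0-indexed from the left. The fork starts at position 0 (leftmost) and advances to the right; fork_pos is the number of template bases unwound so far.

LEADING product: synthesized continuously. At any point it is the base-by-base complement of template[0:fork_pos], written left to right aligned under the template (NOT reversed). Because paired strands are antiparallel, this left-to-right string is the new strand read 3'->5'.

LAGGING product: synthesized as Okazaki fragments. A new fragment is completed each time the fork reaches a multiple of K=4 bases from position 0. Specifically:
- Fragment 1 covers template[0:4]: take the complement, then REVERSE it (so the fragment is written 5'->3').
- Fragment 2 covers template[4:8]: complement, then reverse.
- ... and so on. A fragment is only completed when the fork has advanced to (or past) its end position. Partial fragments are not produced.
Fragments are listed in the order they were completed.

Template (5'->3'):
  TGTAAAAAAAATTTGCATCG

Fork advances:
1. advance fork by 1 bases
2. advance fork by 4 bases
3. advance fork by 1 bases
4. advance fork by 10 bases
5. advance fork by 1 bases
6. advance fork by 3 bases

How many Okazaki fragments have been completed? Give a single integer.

Answer: 5

Derivation:
Step 1: advance 1 -> fork_pos = 0 + 1 = 1. Next multiple of 4 is 4 (not reached); still 0 fragment(s).
Step 2: advance 4 -> fork_pos = 1 + 4 = 5. Reached multiple(s) of 4: 4 -> fragment 1 completed (1 total).
Step 3: advance 1 -> fork_pos = 5 + 1 = 6. Next multiple of 4 is 8 (not reached); still 1 fragment(s).
Step 4: advance 10 -> fork_pos = 6 + 10 = 16. Reached multiple(s) of 4: 8, 12, 16 -> fragments 2-4 completed (4 total).
Step 5: advance 1 -> fork_pos = 16 + 1 = 17. Next multiple of 4 is 20 (not reached); still 4 fragment(s).
Step 6: advance 3 -> fork_pos = 17 + 3 = 20. Reached multiple(s) of 4: 20 -> fragment 5 completed (5 total).
Check: final fork_pos = 20; the multiples of 4 that are <= 20 are 4..20 -> 20 // 4 = 5 completed fragment(s).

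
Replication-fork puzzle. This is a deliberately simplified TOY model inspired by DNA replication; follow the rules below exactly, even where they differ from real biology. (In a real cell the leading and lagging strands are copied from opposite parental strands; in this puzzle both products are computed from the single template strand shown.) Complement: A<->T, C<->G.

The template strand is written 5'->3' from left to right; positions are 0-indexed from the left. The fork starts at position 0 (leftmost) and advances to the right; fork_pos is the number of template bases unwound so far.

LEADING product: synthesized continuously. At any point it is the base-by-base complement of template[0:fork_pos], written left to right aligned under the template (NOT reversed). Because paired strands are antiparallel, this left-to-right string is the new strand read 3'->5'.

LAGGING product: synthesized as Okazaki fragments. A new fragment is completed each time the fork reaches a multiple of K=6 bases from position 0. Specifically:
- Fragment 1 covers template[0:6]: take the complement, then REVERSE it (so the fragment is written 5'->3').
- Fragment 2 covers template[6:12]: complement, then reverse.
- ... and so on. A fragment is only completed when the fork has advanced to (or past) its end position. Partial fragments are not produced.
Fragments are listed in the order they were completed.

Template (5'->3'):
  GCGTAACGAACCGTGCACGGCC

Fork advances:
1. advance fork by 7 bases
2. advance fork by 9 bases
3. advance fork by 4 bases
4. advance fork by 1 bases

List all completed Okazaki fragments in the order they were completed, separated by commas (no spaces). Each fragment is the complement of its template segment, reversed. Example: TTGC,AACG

Answer: TTACGC,GGTTCG,GTGCAC

Derivation:
Step 1: advance 7 -> fork_pos = 0 + 7 = 7. Reached multiple(s) of 6: 6 -> fragment 1 completed (1 total).
Step 2: advance 9 -> fork_pos = 7 + 9 = 16. Reached multiple(s) of 6: 12 -> fragment 2 completed (2 total).
Step 3: advance 4 -> fork_pos = 16 + 4 = 20. Reached multiple(s) of 6: 18 -> fragment 3 completed (3 total).
Step 4: advance 1 -> fork_pos = 20 + 1 = 21. Next multiple of 6 is 24 (not reached); still 3 fragment(s).
Final fork_pos = 21, so 3 fragment(s) are complete. Build each: template segment -> complement -> reverse.
Fragment 1: template[0:6] = GCGTAA -> complement CGCATT -> reversed TTACGC
Fragment 2: template[6:12] = CGAACC -> complement GCTTGG -> reversed GGTTCG
Fragment 3: template[12:18] = GTGCAC -> complement CACGTG -> reversed GTGCAC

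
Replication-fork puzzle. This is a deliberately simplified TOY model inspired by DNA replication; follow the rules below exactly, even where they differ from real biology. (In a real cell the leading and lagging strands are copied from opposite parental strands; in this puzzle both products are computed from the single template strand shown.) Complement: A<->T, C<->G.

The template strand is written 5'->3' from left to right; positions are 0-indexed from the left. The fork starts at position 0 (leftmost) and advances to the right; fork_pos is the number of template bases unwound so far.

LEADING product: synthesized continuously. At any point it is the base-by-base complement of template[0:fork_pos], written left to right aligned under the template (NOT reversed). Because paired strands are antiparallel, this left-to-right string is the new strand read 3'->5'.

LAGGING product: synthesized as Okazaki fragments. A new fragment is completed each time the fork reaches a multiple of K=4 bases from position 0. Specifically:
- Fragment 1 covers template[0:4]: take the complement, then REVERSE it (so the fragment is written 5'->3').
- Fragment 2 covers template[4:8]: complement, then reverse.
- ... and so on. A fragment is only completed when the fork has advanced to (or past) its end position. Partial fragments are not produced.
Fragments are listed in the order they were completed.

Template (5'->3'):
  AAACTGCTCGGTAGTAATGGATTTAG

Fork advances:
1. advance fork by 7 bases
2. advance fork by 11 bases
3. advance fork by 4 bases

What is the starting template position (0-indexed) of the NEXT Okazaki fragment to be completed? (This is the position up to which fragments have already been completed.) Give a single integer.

Step 1: advance 7 -> fork_pos = 0 + 7 = 7. Reached multiple(s) of 4: 4 -> fragment 1 completed (1 total).
Step 2: advance 11 -> fork_pos = 7 + 11 = 18. Reached multiple(s) of 4: 8, 12, 16 -> fragments 2-4 completed (4 total).
Step 3: advance 4 -> fork_pos = 18 + 4 = 22. Reached multiple(s) of 4: 20 -> fragment 5 completed (5 total).
5 fragment(s) completed, covering template[0:20] (5 x 4 = 20). The next fragment, fragment 6, covers template[20:24], so it starts at position 20.

Answer: 20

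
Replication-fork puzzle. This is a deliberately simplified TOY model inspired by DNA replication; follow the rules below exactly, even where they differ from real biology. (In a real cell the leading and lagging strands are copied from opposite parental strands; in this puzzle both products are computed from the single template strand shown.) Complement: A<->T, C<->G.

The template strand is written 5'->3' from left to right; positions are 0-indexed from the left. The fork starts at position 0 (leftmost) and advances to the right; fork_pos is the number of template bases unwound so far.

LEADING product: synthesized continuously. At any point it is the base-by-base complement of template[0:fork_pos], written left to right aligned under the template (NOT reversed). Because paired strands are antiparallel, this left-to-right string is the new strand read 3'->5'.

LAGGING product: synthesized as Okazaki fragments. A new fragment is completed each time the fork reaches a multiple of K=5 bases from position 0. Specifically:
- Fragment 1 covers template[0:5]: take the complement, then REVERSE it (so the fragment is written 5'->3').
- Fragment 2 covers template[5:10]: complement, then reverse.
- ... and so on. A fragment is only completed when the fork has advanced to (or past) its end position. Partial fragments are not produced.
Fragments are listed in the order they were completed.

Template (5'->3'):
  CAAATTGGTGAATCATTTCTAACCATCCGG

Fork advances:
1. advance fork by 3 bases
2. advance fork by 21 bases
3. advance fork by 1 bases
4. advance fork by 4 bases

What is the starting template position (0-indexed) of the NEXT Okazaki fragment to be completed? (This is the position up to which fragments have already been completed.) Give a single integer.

Answer: 25

Derivation:
Step 1: advance 3 -> fork_pos = 0 + 3 = 3. Next multiple of 5 is 5 (not reached); still 0 fragment(s).
Step 2: advance 21 -> fork_pos = 3 + 21 = 24. Reached multiple(s) of 5: 5, 10, 15, 20 -> fragments 1-4 completed (4 total).
Step 3: advance 1 -> fork_pos = 24 + 1 = 25. Reached multiple(s) of 5: 25 -> fragment 5 completed (5 total).
Step 4: advance 4 -> fork_pos = 25 + 4 = 29. Next multiple of 5 is 30 (not reached); still 5 fragment(s).
5 fragment(s) completed, covering template[0:25] (5 x 5 = 25). The next fragment, fragment 6, covers template[25:30], so it starts at position 25.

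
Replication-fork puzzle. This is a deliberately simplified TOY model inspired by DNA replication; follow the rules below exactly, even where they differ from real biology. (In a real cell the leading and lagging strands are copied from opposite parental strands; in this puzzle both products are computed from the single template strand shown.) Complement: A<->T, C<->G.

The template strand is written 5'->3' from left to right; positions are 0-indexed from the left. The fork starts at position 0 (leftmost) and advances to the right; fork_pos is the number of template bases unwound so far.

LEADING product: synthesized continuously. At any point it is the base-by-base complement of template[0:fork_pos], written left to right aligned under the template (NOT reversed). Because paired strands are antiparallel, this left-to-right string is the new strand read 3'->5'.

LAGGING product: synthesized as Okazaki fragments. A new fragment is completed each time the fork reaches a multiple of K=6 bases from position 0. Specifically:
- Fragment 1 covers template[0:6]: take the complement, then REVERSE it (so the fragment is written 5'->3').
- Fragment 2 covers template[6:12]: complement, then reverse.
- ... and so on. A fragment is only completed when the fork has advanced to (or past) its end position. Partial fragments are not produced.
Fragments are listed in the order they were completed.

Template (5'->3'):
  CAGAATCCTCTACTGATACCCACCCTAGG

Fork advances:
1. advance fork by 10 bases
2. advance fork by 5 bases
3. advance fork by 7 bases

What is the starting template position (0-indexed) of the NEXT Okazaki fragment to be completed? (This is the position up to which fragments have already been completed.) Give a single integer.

Step 1: advance 10 -> fork_pos = 0 + 10 = 10. Reached multiple(s) of 6: 6 -> fragment 1 completed (1 total).
Step 2: advance 5 -> fork_pos = 10 + 5 = 15. Reached multiple(s) of 6: 12 -> fragment 2 completed (2 total).
Step 3: advance 7 -> fork_pos = 15 + 7 = 22. Reached multiple(s) of 6: 18 -> fragment 3 completed (3 total).
3 fragment(s) completed, covering template[0:18] (3 x 6 = 18). The next fragment, fragment 4, covers template[18:24], so it starts at position 18.

Answer: 18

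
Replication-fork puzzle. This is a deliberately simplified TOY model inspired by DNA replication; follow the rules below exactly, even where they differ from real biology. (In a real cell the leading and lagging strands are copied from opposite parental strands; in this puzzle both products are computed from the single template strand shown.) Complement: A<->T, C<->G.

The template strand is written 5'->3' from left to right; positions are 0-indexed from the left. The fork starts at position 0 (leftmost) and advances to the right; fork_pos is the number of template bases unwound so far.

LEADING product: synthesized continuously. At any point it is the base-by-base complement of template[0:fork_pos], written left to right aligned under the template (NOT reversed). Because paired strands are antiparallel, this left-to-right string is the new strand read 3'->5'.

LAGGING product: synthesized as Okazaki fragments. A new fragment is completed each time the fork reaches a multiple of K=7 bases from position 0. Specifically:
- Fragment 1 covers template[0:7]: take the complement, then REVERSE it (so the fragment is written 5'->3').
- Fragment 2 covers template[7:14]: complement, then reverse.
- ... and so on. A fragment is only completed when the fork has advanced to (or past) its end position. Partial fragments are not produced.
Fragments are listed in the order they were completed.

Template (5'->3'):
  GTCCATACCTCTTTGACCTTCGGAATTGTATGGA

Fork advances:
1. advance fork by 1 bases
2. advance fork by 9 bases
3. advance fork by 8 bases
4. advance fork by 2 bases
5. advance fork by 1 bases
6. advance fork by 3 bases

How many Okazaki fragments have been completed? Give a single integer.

Answer: 3

Derivation:
Step 1: advance 1 -> fork_pos = 0 + 1 = 1. Next multiple of 7 is 7 (not reached); still 0 fragment(s).
Step 2: advance 9 -> fork_pos = 1 + 9 = 10. Reached multiple(s) of 7: 7 -> fragment 1 completed (1 total).
Step 3: advance 8 -> fork_pos = 10 + 8 = 18. Reached multiple(s) of 7: 14 -> fragment 2 completed (2 total).
Step 4: advance 2 -> fork_pos = 18 + 2 = 20. Next multiple of 7 is 21 (not reached); still 2 fragment(s).
Step 5: advance 1 -> fork_pos = 20 + 1 = 21. Reached multiple(s) of 7: 21 -> fragment 3 completed (3 total).
Step 6: advance 3 -> fork_pos = 21 + 3 = 24. Next multiple of 7 is 28 (not reached); still 3 fragment(s).
Check: final fork_pos = 24; the multiples of 7 that are <= 24 are 7..21 -> 24 // 7 = 3 completed fragment(s).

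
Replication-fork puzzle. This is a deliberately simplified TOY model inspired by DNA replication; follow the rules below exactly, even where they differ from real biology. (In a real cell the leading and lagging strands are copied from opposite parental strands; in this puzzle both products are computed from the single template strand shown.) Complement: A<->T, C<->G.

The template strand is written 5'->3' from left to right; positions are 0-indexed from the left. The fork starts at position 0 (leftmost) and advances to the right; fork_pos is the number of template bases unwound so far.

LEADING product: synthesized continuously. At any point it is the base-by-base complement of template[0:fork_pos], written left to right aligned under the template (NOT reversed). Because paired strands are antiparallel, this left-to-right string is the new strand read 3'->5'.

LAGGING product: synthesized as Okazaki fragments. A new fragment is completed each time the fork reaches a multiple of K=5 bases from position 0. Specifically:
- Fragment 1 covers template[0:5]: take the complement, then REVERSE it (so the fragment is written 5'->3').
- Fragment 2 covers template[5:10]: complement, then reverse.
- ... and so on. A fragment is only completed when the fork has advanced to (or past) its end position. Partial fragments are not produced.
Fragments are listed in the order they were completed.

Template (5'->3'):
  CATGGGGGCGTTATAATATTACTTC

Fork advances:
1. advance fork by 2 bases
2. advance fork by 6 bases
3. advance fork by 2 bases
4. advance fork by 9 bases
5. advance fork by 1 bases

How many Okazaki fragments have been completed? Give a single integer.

Step 1: advance 2 -> fork_pos = 0 + 2 = 2. Next multiple of 5 is 5 (not reached); still 0 fragment(s).
Step 2: advance 6 -> fork_pos = 2 + 6 = 8. Reached multiple(s) of 5: 5 -> fragment 1 completed (1 total).
Step 3: advance 2 -> fork_pos = 8 + 2 = 10. Reached multiple(s) of 5: 10 -> fragment 2 completed (2 total).
Step 4: advance 9 -> fork_pos = 10 + 9 = 19. Reached multiple(s) of 5: 15 -> fragment 3 completed (3 total).
Step 5: advance 1 -> fork_pos = 19 + 1 = 20. Reached multiple(s) of 5: 20 -> fragment 4 completed (4 total).
Check: final fork_pos = 20; the multiples of 5 that are <= 20 are 5..20 -> 20 // 5 = 4 completed fragment(s).

Answer: 4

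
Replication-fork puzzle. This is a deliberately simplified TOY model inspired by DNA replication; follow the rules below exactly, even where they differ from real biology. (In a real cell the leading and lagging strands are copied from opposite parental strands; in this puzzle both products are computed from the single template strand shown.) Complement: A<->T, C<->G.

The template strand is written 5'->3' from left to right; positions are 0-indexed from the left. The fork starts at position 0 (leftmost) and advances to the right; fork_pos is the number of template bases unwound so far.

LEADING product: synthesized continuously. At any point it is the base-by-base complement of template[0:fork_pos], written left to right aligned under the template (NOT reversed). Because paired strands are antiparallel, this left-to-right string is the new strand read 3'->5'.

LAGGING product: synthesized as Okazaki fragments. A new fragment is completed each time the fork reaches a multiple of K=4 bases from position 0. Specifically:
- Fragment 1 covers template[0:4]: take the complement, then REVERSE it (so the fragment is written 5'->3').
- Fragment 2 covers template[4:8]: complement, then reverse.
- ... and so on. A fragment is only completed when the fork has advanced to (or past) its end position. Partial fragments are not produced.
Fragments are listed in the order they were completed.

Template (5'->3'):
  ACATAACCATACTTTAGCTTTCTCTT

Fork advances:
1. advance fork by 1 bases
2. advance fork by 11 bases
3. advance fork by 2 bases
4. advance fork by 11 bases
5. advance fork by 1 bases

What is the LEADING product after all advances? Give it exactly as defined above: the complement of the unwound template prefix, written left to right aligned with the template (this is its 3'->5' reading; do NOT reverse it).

Answer: TGTATTGGTATGAAATCGAAAGAGAA

Derivation:
Step 1: advance 1 -> fork_pos = 0 + 1 = 1.
Step 2: advance 11 -> fork_pos = 1 + 11 = 12.
Step 3: advance 2 -> fork_pos = 12 + 2 = 14.
Step 4: advance 11 -> fork_pos = 14 + 11 = 25.
Step 5: advance 1 -> fork_pos = 25 + 1 = 26.
Unwound prefix: template[0:26] = ACATAACCATACTTTAGCTTTCTCTT
Complement it base by base (A<->T, C<->G), keeping left-to-right order:
  [0:5] ACATA -> TGTAT
  [5:10] ACCAT -> TGGTA
  [10:15] ACTTT -> TGAAA
  [15:20] AGCTT -> TCGAA
  [20:25] TCTCT -> AGAGA
  [25:26] T -> A
Concatenate: TGTATTGGTATGAAATCGAAAGAGAA (length 26; written aligned with the template, i.e. 3'->5').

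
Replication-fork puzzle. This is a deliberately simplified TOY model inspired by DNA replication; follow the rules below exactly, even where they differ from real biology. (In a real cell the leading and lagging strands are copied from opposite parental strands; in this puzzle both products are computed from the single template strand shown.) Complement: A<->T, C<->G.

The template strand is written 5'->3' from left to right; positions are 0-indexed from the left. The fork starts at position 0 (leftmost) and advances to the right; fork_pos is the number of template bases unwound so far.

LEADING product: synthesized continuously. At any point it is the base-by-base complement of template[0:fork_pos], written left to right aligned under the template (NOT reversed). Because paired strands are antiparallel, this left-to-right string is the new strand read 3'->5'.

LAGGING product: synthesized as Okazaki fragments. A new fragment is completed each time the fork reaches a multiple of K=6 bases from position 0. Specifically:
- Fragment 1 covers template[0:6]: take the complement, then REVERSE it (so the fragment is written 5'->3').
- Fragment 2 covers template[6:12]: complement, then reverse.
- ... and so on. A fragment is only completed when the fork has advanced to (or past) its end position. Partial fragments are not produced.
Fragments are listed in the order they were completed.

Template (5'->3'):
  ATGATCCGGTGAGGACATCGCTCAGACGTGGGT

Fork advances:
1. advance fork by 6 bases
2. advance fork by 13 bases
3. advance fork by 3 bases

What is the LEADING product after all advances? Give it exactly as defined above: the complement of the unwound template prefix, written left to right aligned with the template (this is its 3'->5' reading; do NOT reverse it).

Step 1: advance 6 -> fork_pos = 0 + 6 = 6.
Step 2: advance 13 -> fork_pos = 6 + 13 = 19.
Step 3: advance 3 -> fork_pos = 19 + 3 = 22.
Unwound prefix: template[0:22] = ATGATCCGGTGAGGACATCGCT
Complement it base by base (A<->T, C<->G), keeping left-to-right order:
  [0:5] ATGAT -> TACTA
  [5:10] CCGGT -> GGCCA
  [10:15] GAGGA -> CTCCT
  [15:20] CATCG -> GTAGC
  [20:22] CT -> GA
Concatenate: TACTAGGCCACTCCTGTAGCGA (length 22; written aligned with the template, i.e. 3'->5').

Answer: TACTAGGCCACTCCTGTAGCGA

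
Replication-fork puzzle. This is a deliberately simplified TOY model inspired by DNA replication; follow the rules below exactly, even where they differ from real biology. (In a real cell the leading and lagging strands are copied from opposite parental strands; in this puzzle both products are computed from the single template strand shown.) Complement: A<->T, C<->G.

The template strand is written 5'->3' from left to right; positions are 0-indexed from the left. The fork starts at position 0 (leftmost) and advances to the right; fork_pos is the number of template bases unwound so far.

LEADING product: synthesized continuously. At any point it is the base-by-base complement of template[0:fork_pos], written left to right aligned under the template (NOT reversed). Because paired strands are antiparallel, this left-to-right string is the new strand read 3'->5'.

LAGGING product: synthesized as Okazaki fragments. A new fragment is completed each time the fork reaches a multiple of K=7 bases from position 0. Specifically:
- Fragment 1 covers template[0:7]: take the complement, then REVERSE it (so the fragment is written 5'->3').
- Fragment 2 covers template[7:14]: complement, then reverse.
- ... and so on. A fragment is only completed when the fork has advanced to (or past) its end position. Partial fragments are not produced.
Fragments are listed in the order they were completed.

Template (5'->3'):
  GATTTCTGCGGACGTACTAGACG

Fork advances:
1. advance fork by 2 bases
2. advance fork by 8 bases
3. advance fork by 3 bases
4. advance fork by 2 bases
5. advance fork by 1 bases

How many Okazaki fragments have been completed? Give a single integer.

Answer: 2

Derivation:
Step 1: advance 2 -> fork_pos = 0 + 2 = 2. Next multiple of 7 is 7 (not reached); still 0 fragment(s).
Step 2: advance 8 -> fork_pos = 2 + 8 = 10. Reached multiple(s) of 7: 7 -> fragment 1 completed (1 total).
Step 3: advance 3 -> fork_pos = 10 + 3 = 13. Next multiple of 7 is 14 (not reached); still 1 fragment(s).
Step 4: advance 2 -> fork_pos = 13 + 2 = 15. Reached multiple(s) of 7: 14 -> fragment 2 completed (2 total).
Step 5: advance 1 -> fork_pos = 15 + 1 = 16. Next multiple of 7 is 21 (not reached); still 2 fragment(s).
Check: final fork_pos = 16; the multiples of 7 that are <= 16 are 7..14 -> 16 // 7 = 2 completed fragment(s).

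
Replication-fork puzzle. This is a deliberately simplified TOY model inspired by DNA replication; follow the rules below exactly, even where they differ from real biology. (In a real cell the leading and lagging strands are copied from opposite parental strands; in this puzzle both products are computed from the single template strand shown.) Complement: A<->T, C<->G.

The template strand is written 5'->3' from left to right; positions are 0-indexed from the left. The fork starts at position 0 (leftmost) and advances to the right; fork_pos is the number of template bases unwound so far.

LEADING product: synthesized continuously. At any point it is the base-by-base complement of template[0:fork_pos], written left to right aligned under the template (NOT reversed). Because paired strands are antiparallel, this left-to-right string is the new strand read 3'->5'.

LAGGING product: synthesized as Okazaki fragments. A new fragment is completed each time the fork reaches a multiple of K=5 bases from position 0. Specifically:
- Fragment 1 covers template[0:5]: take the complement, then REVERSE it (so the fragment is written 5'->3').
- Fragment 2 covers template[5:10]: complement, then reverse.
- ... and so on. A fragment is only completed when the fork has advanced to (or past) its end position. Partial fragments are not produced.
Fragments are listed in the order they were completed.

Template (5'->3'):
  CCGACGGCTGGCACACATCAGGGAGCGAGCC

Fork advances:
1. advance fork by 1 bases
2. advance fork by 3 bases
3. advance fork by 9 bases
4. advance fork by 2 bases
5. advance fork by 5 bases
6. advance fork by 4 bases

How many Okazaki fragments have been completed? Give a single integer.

Step 1: advance 1 -> fork_pos = 0 + 1 = 1. Next multiple of 5 is 5 (not reached); still 0 fragment(s).
Step 2: advance 3 -> fork_pos = 1 + 3 = 4. Next multiple of 5 is 5 (not reached); still 0 fragment(s).
Step 3: advance 9 -> fork_pos = 4 + 9 = 13. Reached multiple(s) of 5: 5, 10 -> fragments 1-2 completed (2 total).
Step 4: advance 2 -> fork_pos = 13 + 2 = 15. Reached multiple(s) of 5: 15 -> fragment 3 completed (3 total).
Step 5: advance 5 -> fork_pos = 15 + 5 = 20. Reached multiple(s) of 5: 20 -> fragment 4 completed (4 total).
Step 6: advance 4 -> fork_pos = 20 + 4 = 24. Next multiple of 5 is 25 (not reached); still 4 fragment(s).
Check: final fork_pos = 24; the multiples of 5 that are <= 24 are 5..20 -> 24 // 5 = 4 completed fragment(s).

Answer: 4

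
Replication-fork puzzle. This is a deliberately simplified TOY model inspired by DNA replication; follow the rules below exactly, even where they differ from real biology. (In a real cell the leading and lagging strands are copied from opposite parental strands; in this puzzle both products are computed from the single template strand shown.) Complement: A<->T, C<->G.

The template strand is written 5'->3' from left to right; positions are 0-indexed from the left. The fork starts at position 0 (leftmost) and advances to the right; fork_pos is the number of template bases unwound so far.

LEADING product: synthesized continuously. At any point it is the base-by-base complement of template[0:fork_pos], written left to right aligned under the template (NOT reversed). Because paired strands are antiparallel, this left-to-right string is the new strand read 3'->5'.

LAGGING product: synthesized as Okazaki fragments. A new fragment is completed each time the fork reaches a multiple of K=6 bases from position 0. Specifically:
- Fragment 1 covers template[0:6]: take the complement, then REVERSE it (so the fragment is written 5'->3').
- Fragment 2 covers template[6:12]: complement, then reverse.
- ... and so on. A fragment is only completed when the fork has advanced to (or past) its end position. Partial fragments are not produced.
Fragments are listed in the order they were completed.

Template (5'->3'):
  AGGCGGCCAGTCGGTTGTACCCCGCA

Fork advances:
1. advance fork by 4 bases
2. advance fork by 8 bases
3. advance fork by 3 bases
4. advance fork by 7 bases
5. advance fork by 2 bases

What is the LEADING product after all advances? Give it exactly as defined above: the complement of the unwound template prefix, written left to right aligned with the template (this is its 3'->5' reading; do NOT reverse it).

Step 1: advance 4 -> fork_pos = 0 + 4 = 4.
Step 2: advance 8 -> fork_pos = 4 + 8 = 12.
Step 3: advance 3 -> fork_pos = 12 + 3 = 15.
Step 4: advance 7 -> fork_pos = 15 + 7 = 22.
Step 5: advance 2 -> fork_pos = 22 + 2 = 24.
Unwound prefix: template[0:24] = AGGCGGCCAGTCGGTTGTACCCCG
Complement it base by base (A<->T, C<->G), keeping left-to-right order:
  [0:5] AGGCG -> TCCGC
  [5:10] GCCAG -> CGGTC
  [10:15] TCGGT -> AGCCA
  [15:20] TGTAC -> ACATG
  [20:24] CCCG -> GGGC
Concatenate: TCCGCCGGTCAGCCAACATGGGGC (length 24; written aligned with the template, i.e. 3'->5').

Answer: TCCGCCGGTCAGCCAACATGGGGC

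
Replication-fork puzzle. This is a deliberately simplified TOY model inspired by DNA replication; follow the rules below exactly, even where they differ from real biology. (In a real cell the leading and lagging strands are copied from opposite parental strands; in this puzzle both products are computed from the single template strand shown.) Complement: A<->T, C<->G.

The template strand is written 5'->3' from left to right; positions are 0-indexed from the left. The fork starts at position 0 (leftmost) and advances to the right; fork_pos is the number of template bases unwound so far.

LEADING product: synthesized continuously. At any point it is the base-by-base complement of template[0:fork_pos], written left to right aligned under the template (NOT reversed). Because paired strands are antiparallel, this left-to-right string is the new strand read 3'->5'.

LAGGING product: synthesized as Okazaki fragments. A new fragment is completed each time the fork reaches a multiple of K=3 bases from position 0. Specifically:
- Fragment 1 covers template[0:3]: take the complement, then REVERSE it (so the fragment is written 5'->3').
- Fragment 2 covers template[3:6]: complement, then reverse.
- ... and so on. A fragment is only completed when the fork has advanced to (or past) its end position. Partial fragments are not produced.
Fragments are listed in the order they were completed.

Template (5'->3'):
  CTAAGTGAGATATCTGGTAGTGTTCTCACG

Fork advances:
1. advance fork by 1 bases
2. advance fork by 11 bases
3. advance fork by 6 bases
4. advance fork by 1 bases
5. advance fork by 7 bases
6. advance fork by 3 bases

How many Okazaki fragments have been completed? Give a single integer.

Step 1: advance 1 -> fork_pos = 0 + 1 = 1. Next multiple of 3 is 3 (not reached); still 0 fragment(s).
Step 2: advance 11 -> fork_pos = 1 + 11 = 12. Reached multiple(s) of 3: 3, 6, 9, 12 -> fragments 1-4 completed (4 total).
Step 3: advance 6 -> fork_pos = 12 + 6 = 18. Reached multiple(s) of 3: 15, 18 -> fragments 5-6 completed (6 total).
Step 4: advance 1 -> fork_pos = 18 + 1 = 19. Next multiple of 3 is 21 (not reached); still 6 fragment(s).
Step 5: advance 7 -> fork_pos = 19 + 7 = 26. Reached multiple(s) of 3: 21, 24 -> fragments 7-8 completed (8 total).
Step 6: advance 3 -> fork_pos = 26 + 3 = 29. Reached multiple(s) of 3: 27 -> fragment 9 completed (9 total).
Check: final fork_pos = 29; the multiples of 3 that are <= 29 are 3..27 -> 29 // 3 = 9 completed fragment(s).

Answer: 9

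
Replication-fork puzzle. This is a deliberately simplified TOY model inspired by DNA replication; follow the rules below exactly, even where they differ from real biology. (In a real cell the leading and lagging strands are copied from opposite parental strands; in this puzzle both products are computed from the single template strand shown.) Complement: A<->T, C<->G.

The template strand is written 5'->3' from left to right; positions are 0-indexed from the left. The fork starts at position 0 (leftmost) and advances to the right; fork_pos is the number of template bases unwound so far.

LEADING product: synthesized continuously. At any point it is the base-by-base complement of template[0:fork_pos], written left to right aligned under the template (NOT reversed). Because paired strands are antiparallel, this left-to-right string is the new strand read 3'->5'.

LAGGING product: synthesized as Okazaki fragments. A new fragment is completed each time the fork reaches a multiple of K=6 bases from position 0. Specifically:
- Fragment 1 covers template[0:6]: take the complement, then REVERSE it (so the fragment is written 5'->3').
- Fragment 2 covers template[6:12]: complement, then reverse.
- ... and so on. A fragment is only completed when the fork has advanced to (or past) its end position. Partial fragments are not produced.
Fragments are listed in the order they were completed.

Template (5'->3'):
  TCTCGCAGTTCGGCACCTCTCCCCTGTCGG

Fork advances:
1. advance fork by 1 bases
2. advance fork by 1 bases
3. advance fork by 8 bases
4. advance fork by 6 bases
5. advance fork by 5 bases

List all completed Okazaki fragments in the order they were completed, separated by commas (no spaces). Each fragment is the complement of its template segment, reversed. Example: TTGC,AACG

Step 1: advance 1 -> fork_pos = 0 + 1 = 1. Next multiple of 6 is 6 (not reached); still 0 fragment(s).
Step 2: advance 1 -> fork_pos = 1 + 1 = 2. Next multiple of 6 is 6 (not reached); still 0 fragment(s).
Step 3: advance 8 -> fork_pos = 2 + 8 = 10. Reached multiple(s) of 6: 6 -> fragment 1 completed (1 total).
Step 4: advance 6 -> fork_pos = 10 + 6 = 16. Reached multiple(s) of 6: 12 -> fragment 2 completed (2 total).
Step 5: advance 5 -> fork_pos = 16 + 5 = 21. Reached multiple(s) of 6: 18 -> fragment 3 completed (3 total).
Final fork_pos = 21, so 3 fragment(s) are complete. Build each: template segment -> complement -> reverse.
Fragment 1: template[0:6] = TCTCGC -> complement AGAGCG -> reversed GCGAGA
Fragment 2: template[6:12] = AGTTCG -> complement TCAAGC -> reversed CGAACT
Fragment 3: template[12:18] = GCACCT -> complement CGTGGA -> reversed AGGTGC

Answer: GCGAGA,CGAACT,AGGTGC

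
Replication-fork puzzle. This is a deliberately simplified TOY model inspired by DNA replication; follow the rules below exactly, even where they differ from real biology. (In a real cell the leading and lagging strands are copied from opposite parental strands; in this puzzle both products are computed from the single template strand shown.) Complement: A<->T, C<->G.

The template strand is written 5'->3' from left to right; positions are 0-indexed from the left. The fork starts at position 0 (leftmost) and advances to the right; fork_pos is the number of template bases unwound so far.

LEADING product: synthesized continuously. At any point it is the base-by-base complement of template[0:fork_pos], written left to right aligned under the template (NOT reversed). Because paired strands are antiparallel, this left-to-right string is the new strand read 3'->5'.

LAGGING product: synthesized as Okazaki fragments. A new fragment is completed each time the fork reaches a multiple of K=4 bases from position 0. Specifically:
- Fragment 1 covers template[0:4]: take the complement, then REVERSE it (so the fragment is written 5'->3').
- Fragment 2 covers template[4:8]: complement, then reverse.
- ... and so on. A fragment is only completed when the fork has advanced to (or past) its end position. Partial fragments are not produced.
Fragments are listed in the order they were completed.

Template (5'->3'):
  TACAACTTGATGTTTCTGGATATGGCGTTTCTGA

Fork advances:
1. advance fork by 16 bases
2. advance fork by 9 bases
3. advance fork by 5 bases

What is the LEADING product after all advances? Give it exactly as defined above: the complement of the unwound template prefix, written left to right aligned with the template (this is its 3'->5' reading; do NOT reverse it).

Answer: ATGTTGAACTACAAAGACCTATACCGCAAA

Derivation:
Step 1: advance 16 -> fork_pos = 0 + 16 = 16.
Step 2: advance 9 -> fork_pos = 16 + 9 = 25.
Step 3: advance 5 -> fork_pos = 25 + 5 = 30.
Unwound prefix: template[0:30] = TACAACTTGATGTTTCTGGATATGGCGTTT
Complement it base by base (A<->T, C<->G), keeping left-to-right order:
  [0:5] TACAA -> ATGTT
  [5:10] CTTGA -> GAACT
  [10:15] TGTTT -> ACAAA
  [15:20] CTGGA -> GACCT
  [20:25] TATGG -> ATACC
  [25:30] CGTTT -> GCAAA
Concatenate: ATGTTGAACTACAAAGACCTATACCGCAAA (length 30; written aligned with the template, i.e. 3'->5').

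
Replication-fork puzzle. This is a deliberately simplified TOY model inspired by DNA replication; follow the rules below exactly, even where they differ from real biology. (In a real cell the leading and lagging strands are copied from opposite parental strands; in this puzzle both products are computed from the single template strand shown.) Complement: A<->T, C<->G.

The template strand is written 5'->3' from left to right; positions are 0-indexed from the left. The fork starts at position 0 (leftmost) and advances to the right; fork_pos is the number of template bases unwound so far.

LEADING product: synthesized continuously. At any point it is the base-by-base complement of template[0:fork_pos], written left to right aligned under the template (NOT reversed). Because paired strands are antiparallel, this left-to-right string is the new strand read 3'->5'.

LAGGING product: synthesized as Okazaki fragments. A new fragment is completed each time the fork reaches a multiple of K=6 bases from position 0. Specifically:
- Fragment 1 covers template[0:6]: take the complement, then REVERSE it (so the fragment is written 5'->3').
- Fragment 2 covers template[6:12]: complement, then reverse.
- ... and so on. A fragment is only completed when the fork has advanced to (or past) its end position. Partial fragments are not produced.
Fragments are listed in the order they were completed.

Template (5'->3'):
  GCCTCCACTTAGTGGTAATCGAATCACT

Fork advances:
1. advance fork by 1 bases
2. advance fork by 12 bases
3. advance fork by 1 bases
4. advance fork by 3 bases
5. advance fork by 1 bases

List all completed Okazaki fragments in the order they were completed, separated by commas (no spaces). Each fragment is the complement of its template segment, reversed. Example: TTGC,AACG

Answer: GGAGGC,CTAAGT,TTACCA

Derivation:
Step 1: advance 1 -> fork_pos = 0 + 1 = 1. Next multiple of 6 is 6 (not reached); still 0 fragment(s).
Step 2: advance 12 -> fork_pos = 1 + 12 = 13. Reached multiple(s) of 6: 6, 12 -> fragments 1-2 completed (2 total).
Step 3: advance 1 -> fork_pos = 13 + 1 = 14. Next multiple of 6 is 18 (not reached); still 2 fragment(s).
Step 4: advance 3 -> fork_pos = 14 + 3 = 17. Next multiple of 6 is 18 (not reached); still 2 fragment(s).
Step 5: advance 1 -> fork_pos = 17 + 1 = 18. Reached multiple(s) of 6: 18 -> fragment 3 completed (3 total).
Final fork_pos = 18, so 3 fragment(s) are complete. Build each: template segment -> complement -> reverse.
Fragment 1: template[0:6] = GCCTCC -> complement CGGAGG -> reversed GGAGGC
Fragment 2: template[6:12] = ACTTAG -> complement TGAATC -> reversed CTAAGT
Fragment 3: template[12:18] = TGGTAA -> complement ACCATT -> reversed TTACCA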